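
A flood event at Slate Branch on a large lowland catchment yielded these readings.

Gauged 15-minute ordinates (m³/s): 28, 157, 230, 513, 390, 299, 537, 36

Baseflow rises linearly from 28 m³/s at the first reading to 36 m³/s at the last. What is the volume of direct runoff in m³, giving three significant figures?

Direct-runoff ordinates (Q − Q_b): 0.00, 127.86, 199.71, 481.57, 357.43, 265.29, 502.14, 0.00 m³/s.
ΣQ_DR = 1934 m³/s.
With Δt = 0.25 h = 900 s, V = ΣQ_DR · Δt = 1934 × 900 = 1.74 × 10^6 m³.

V ≈ 1.74 × 10^6 m³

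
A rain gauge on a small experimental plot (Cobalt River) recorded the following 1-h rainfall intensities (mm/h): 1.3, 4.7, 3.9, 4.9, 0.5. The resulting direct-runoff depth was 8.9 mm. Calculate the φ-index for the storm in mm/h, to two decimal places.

Only the 3 blocks with intensity above φ contribute runoff: 4.7, 3.9, 4.9 mm/h.
Σ(I−φ)·Δt = d  ⇒  (4.7+3.9+4.9 − 3φ)·1 = 8.9
φ = (13.50 − 8.9/1) / 3 = 1.53 mm/h.

φ ≈ 1.53 mm/h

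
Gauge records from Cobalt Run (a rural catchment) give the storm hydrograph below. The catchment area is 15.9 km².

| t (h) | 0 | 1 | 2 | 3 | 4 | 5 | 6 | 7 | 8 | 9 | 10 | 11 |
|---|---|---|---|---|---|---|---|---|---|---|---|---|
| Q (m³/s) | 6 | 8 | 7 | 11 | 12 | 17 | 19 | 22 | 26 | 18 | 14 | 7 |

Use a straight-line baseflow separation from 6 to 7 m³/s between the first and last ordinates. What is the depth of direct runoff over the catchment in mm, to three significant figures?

d ≈ 20.2 mm

Direct runoff: 0.00, 1.91, 0.82, 4.73, 5.64, 10.55, 12.45, 15.36, 19.27, 11.18, 7.09, 0.00 m³/s; ΣQ_DR = 89.00 m³/s.
V = ΣQ_DR · Δt = 89.00 × 3600 s = 3.204 × 10^5 m³.
Over A = 15.9 km², depth = V / A = 20.2 mm.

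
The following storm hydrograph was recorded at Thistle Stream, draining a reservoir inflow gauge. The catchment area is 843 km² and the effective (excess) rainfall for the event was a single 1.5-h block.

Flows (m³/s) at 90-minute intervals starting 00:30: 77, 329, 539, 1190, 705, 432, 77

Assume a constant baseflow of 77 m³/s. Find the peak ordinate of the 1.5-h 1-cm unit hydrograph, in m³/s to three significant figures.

Direct runoff: 0.0, 252.0, 462.0, 1113.0, 628.0, 355.0, 0.0 m³/s; ΣQ_DR = 2810 m³/s, peak = 1113.0 m³/s.
Runoff depth d = ΣQ_DR·Δt / A = 2810 × 5400 / (843 km²) = 18.00 mm.
The 1-cm UH is the DRH scaled by (10 mm)/d, so U_p = 1113.0 × 10/18.00 = 618 m³/s.

U_p ≈ 618 m³/s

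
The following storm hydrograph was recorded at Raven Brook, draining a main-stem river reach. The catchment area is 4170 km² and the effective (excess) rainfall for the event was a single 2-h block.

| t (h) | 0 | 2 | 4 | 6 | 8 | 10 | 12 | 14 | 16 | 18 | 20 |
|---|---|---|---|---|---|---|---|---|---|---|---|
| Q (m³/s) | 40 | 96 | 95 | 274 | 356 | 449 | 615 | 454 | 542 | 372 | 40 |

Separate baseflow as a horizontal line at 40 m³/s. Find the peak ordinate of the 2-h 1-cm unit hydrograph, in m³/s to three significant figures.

U_p ≈ 1150 m³/s

Direct runoff: 0.0, 56.0, 55.0, 234.0, 316.0, 409.0, 575.0, 414.0, 502.0, 332.0, 0.0 m³/s; ΣQ_DR = 2893 m³/s, peak = 575.0 m³/s.
Runoff depth d = ΣQ_DR·Δt / A = 2893 × 7200 / (4170 km²) = 4.995 mm.
The 1-cm UH is the DRH scaled by (10 mm)/d, so U_p = 575.0 × 10/4.995 = 1150 m³/s.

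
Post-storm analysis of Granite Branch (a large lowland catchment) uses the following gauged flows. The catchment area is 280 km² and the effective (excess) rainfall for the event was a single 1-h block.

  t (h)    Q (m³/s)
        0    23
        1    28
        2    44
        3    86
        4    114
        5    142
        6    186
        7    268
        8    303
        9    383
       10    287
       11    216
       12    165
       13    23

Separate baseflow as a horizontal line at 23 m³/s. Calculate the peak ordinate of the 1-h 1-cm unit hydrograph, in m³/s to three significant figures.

Direct runoff: 0.0, 5.0, 21.0, 63.0, 91.0, 119.0, 163.0, 245.0, 280.0, 360.0, 264.0, 193.0, 142.0, 0.0 m³/s; ΣQ_DR = 1946 m³/s, peak = 360.0 m³/s.
Runoff depth d = ΣQ_DR·Δt / A = 1946 × 3600 / (280 km²) = 25.02 mm.
The 1-cm UH is the DRH scaled by (10 mm)/d, so U_p = 360.0 × 10/25.02 = 144 m³/s.

U_p ≈ 144 m³/s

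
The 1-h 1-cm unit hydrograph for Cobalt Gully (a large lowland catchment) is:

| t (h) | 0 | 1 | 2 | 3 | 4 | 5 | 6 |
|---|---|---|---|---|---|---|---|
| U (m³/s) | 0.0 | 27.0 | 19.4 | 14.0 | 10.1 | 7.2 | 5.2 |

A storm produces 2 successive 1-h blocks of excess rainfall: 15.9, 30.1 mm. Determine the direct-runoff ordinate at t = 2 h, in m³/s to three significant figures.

By discrete convolution, Q_j = Σ (P_i / 10 mm) · U_{j−i}.
At t = 2 h (j=2): Q = (15.9/10)·19.4 + (30.1/10)·27.0 = 112 m³/s.

Q ≈ 112 m³/s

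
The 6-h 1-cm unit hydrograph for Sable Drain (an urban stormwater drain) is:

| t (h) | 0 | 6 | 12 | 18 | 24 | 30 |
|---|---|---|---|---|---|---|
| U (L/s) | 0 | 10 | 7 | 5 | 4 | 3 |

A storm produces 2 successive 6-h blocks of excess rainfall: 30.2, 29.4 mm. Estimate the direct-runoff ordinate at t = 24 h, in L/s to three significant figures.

By discrete convolution, Q_j = Σ (P_i / 10 mm) · U_{j−i}.
At t = 24 h (j=4): Q = (30.2/10)·4 + (29.4/10)·5 = 26.8 L/s.

Q ≈ 26.8 L/s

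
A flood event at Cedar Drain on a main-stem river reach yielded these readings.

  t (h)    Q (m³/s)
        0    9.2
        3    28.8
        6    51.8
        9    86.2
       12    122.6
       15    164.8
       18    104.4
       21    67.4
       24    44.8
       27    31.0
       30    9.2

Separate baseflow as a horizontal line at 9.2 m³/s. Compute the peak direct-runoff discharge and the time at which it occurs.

Q_p = 155.6 m³/s at t = 15 h

Subtracting baseflow gives direct-runoff ordinates: 0.0, 19.6, 42.6, 77.0, 113.4, 155.6, 95.2, 58.2, 35.6, 21.8, 0.0 m³/s.
The maximum is 155.6 m³/s, occurring at the reading for t = 15 h.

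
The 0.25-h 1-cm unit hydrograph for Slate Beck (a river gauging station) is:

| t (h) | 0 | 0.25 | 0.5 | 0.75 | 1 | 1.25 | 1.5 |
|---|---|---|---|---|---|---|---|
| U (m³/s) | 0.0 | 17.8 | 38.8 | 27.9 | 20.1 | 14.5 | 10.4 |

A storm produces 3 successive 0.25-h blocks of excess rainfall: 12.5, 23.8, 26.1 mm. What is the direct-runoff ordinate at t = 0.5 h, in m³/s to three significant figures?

By discrete convolution, Q_j = Σ (P_i / 10 mm) · U_{j−i}.
At t = 0.5 h (j=2): Q = (12.5/10)·38.8 + (23.8/10)·17.8 + (26.1/10)·0.0 = 90.9 m³/s.

Q ≈ 90.9 m³/s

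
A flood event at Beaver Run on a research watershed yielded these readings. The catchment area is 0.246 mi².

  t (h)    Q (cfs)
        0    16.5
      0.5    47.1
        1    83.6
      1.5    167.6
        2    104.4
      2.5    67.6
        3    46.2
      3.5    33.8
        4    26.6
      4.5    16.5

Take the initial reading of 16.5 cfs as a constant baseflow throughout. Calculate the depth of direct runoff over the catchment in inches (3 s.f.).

Direct runoff: 0.0, 30.6, 67.1, 151.1, 87.9, 51.1, 29.7, 17.3, 10.1, 0.0 cfs; ΣQ_DR = 444.9 cfs.
V = ΣQ_DR · Δt = 444.9 × 1800 s = 8.008 × 10^5 ft³.
Over A = 0.246 mi², depth = V / A = 1.40 in.

d ≈ 1.40 in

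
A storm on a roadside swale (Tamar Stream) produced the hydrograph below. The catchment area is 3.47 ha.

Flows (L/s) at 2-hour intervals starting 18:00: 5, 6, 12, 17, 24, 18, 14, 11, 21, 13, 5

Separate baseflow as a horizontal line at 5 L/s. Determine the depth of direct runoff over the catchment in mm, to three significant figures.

d ≈ 18.9 mm

Direct runoff: 0.0, 1.0, 7.0, 12.0, 19.0, 13.0, 9.0, 6.0, 16.0, 8.0, 0.0 L/s; ΣQ_DR = 91.00 L/s.
V = ΣQ_DR · Δt = 91.00 × 7200 s = 6.552 × 10^5 L.
Over A = 3.47 ha, depth = V / A = 18.9 mm.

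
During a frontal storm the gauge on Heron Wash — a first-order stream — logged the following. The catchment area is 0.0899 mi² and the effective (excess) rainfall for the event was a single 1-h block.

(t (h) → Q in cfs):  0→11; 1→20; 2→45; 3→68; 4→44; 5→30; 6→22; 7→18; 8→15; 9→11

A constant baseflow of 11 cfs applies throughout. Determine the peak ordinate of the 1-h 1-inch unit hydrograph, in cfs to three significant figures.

Direct runoff: 0.0, 9.0, 34.0, 57.0, 33.0, 19.0, 11.0, 7.0, 4.0, 0.0 cfs; ΣQ_DR = 174.0 cfs, peak = 57.0 cfs.
Runoff depth d = ΣQ_DR·Δt / A = 174.0 × 3600 / (0.0899 mi²) = 2.999 in.
The 1-inch UH is the DRH scaled by (1 in)/d, so U_p = 57.0 × 1/2.999 = 19.0 cfs.

U_p ≈ 19.0 cfs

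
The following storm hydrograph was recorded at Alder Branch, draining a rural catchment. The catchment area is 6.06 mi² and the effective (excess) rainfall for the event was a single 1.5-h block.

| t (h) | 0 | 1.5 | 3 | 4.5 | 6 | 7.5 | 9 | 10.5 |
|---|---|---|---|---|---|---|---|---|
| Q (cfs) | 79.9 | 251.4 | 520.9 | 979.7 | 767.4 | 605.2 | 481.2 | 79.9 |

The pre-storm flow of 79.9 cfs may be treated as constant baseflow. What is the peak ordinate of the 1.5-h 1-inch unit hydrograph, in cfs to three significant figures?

U_p ≈ 750 cfs

Direct runoff: 0.0, 171.5, 441.0, 899.8, 687.5, 525.3, 401.3, 0.0 cfs; ΣQ_DR = 3126 cfs, peak = 899.8 cfs.
Runoff depth d = ΣQ_DR·Δt / A = 3126 × 5400 / (6.06 mi²) = 1.199 in.
The 1-inch UH is the DRH scaled by (1 in)/d, so U_p = 899.8 × 1/1.199 = 750 cfs.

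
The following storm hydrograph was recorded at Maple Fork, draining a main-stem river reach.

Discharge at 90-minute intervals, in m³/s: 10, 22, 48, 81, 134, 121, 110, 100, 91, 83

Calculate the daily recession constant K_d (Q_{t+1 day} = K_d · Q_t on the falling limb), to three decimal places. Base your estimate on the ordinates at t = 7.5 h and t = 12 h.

Between t = 7.5 h and t = 12 h the flow falls from 121 to 91 m³/s over 3×1.5 h = 4.5 h.
Per-interval ratio K = (91/121)^(1/3) = 0.9094; K_d = K^(24/1.5) = 0.219.

K_d ≈ 0.219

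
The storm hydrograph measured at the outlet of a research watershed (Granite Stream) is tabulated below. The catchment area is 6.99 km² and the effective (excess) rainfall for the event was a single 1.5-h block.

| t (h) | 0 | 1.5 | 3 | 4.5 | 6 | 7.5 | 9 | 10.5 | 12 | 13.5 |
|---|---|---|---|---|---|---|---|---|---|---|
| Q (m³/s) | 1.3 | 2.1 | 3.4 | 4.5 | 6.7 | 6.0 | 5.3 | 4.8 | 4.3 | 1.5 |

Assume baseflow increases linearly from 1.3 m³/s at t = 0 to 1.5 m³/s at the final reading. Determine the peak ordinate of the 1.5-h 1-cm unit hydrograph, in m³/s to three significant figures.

U_p ≈ 2.65 m³/s

Direct runoff: 0.00, 0.78, 2.06, 3.13, 5.31, 4.59, 3.87, 3.34, 2.82, 0.00 m³/s; ΣQ_DR = 25.90 m³/s, peak = 5.31 m³/s.
Runoff depth d = ΣQ_DR·Δt / A = 25.90 × 5400 / (6.99 km²) = 20.01 mm.
The 1-cm UH is the DRH scaled by (10 mm)/d, so U_p = 5.31 × 10/20.01 = 2.65 m³/s.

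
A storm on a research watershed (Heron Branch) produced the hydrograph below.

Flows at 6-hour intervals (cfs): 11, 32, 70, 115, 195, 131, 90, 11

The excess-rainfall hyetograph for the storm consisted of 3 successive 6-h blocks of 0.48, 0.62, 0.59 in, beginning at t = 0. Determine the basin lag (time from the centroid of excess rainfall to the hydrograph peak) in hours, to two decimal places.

Centroid of excess rainfall: t_c = Σ P_i·t̄_i / ΣP_i = 9.3905 h (block centres at 3, 9, 15 h).
Hydrograph peak occurs at t = 24 h, so basin lag t_L = 24 − 9.3905 = 14.61 h.

t_L ≈ 14.61 h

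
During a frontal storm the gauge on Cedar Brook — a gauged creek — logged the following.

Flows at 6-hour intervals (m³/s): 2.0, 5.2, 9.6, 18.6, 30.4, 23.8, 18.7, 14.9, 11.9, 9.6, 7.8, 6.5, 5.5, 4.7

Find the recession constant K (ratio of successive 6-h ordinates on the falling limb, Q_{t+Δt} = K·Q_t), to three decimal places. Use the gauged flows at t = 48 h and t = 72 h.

Using the recession-limb readings at t = 48 h and t = 72 h: Q falls from 11.9 to 5.5 m³/s over 4 intervals.
K = (Q₂/Q₁)^(1/4) = (5.5/11.9)^(1/4) = 0.825.

K ≈ 0.825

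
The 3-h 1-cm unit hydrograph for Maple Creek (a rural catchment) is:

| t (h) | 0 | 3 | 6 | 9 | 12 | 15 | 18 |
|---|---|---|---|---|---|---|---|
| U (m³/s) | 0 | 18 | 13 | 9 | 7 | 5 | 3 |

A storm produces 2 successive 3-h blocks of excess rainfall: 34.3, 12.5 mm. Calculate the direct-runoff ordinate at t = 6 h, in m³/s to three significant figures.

By discrete convolution, Q_j = Σ (P_i / 10 mm) · U_{j−i}.
At t = 6 h (j=2): Q = (34.3/10)·13 + (12.5/10)·18 = 67.1 m³/s.

Q ≈ 67.1 m³/s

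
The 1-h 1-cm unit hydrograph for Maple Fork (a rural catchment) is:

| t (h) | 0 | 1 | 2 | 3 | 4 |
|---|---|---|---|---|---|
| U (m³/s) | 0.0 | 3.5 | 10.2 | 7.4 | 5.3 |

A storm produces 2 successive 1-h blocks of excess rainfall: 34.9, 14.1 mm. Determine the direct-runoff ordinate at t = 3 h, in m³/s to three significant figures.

Q ≈ 40.2 m³/s

By discrete convolution, Q_j = Σ (P_i / 10 mm) · U_{j−i}.
At t = 3 h (j=3): Q = (34.9/10)·7.4 + (14.1/10)·10.2 = 40.2 m³/s.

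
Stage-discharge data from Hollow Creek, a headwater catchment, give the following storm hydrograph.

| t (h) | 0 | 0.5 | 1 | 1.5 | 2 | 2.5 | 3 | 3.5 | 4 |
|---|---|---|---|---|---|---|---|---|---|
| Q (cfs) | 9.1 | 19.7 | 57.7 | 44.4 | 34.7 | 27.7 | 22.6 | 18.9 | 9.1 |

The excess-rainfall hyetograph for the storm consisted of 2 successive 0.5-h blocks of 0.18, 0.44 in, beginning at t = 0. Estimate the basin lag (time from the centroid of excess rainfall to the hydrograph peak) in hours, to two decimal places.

t_L ≈ 0.40 h

Centroid of excess rainfall: t_c = Σ P_i·t̄_i / ΣP_i = 0.6048 h (block centres at 0.25, 0.75 h).
Hydrograph peak occurs at t = 1 h, so basin lag t_L = 1 − 0.6048 = 0.40 h.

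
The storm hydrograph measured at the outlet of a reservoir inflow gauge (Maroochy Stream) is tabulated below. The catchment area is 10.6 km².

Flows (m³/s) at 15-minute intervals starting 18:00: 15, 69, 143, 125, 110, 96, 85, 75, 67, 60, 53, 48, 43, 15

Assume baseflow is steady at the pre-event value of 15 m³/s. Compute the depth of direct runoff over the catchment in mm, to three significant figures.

Direct runoff: 0.0, 54.0, 128.0, 110.0, 95.0, 81.0, 70.0, 60.0, 52.0, 45.0, 38.0, 33.0, 28.0, 0.0 m³/s; ΣQ_DR = 794.0 m³/s.
V = ΣQ_DR · Δt = 794.0 × 900 s = 7.146 × 10^5 m³.
Over A = 10.6 km², depth = V / A = 67.4 mm.

d ≈ 67.4 mm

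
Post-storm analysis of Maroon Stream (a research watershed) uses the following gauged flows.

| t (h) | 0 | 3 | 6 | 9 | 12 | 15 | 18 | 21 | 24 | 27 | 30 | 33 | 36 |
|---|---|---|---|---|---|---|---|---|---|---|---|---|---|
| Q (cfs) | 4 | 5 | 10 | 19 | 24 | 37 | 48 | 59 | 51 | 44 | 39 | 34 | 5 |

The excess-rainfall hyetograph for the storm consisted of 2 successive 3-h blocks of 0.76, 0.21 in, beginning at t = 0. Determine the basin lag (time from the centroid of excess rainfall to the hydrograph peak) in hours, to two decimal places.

t_L ≈ 18.85 h

Centroid of excess rainfall: t_c = Σ P_i·t̄_i / ΣP_i = 2.1495 h (block centres at 1.5, 4.5 h).
Hydrograph peak occurs at t = 21 h, so basin lag t_L = 21 − 2.1495 = 18.85 h.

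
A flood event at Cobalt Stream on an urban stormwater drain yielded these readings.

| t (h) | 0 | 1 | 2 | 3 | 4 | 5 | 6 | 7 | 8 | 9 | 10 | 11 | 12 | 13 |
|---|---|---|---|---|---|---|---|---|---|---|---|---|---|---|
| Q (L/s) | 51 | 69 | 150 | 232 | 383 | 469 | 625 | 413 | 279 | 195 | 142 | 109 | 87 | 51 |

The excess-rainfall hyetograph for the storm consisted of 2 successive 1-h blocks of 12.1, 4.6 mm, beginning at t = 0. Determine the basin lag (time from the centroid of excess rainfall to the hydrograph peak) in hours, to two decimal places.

Centroid of excess rainfall: t_c = Σ P_i·t̄_i / ΣP_i = 0.7754 h (block centres at 0.5, 1.5 h).
Hydrograph peak occurs at t = 6 h, so basin lag t_L = 6 − 0.7754 = 5.22 h.

t_L ≈ 5.22 h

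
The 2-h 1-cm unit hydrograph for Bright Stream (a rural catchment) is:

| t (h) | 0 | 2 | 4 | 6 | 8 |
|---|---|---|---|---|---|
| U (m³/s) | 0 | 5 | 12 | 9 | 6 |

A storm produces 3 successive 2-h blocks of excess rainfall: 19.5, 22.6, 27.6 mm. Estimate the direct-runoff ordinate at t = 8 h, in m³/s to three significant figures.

Q ≈ 65.2 m³/s

By discrete convolution, Q_j = Σ (P_i / 10 mm) · U_{j−i}.
At t = 8 h (j=4): Q = (19.5/10)·6 + (22.6/10)·9 + (27.6/10)·12 = 65.2 m³/s.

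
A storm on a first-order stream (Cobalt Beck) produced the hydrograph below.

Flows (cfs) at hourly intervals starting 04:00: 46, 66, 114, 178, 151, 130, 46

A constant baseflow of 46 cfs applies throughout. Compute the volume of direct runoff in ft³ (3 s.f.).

Direct-runoff ordinates (Q − Q_b): 0.0, 20.0, 68.0, 132.0, 105.0, 84.0, 0.0 cfs.
ΣQ_DR = 409.0 cfs.
With Δt = 1 h = 3600 s, V = ΣQ_DR · Δt = 409.0 × 3600 = 1.47 × 10^6 ft³.

V ≈ 1.47 × 10^6 ft³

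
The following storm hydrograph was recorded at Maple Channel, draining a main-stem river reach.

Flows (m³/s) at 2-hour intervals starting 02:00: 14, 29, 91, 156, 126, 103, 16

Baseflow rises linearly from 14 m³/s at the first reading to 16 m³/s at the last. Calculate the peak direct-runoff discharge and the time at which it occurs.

Subtracting baseflow gives direct-runoff ordinates: 0.00, 14.67, 76.33, 141.00, 110.67, 87.33, 0.00 m³/s.
The maximum is 141.00 m³/s, occurring at the reading for t = 08:00.

Q_p = 141.00 m³/s at t = 08:00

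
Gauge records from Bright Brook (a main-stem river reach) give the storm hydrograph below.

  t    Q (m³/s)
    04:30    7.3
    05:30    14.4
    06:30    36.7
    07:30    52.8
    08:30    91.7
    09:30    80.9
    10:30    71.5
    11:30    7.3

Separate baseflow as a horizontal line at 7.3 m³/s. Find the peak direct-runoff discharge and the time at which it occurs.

Subtracting baseflow gives direct-runoff ordinates: 0.0, 7.1, 29.4, 45.5, 84.4, 73.6, 64.2, 0.0 m³/s.
The maximum is 84.4 m³/s, occurring at the reading for t = 08:30.

Q_p = 84.4 m³/s at t = 08:30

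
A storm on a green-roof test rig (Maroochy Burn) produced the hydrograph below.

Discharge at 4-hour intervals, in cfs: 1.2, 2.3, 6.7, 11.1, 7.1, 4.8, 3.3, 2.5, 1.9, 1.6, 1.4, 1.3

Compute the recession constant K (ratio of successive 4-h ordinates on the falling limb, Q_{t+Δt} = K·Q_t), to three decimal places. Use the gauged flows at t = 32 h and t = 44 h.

K ≈ 0.881

Using the recession-limb readings at t = 32 h and t = 44 h: Q falls from 1.9 to 1.3 cfs over 3 intervals.
K = (Q₂/Q₁)^(1/3) = (1.3/1.9)^(1/3) = 0.881.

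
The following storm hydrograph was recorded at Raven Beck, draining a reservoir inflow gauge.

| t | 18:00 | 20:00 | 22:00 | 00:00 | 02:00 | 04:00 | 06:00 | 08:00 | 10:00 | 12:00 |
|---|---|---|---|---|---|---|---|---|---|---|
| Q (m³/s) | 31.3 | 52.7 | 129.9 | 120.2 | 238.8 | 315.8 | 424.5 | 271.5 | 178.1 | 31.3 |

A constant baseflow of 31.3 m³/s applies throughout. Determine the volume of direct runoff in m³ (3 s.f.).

V ≈ 1.07 × 10^7 m³

Direct-runoff ordinates (Q − Q_b): 0.0, 21.4, 98.6, 88.9, 207.5, 284.5, 393.2, 240.2, 146.8, 0.0 m³/s.
ΣQ_DR = 1481 m³/s.
With Δt = 2 h = 7200 s, V = ΣQ_DR · Δt = 1481 × 7200 = 1.07 × 10^7 m³.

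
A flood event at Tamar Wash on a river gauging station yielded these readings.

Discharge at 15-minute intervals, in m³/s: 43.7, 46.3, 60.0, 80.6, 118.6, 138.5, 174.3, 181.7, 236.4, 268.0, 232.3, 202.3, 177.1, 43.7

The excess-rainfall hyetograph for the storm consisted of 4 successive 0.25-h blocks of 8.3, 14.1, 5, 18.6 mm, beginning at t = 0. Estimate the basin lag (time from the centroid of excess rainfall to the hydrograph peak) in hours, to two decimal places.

Centroid of excess rainfall: t_c = Σ P_i·t̄_i / ΣP_i = 0.5592 h (block centres at 0.125, 0.375, 0.625, 0.875 h).
Hydrograph peak occurs at t = 2.25 h, so basin lag t_L = 2.25 − 0.5592 = 1.69 h.

t_L ≈ 1.69 h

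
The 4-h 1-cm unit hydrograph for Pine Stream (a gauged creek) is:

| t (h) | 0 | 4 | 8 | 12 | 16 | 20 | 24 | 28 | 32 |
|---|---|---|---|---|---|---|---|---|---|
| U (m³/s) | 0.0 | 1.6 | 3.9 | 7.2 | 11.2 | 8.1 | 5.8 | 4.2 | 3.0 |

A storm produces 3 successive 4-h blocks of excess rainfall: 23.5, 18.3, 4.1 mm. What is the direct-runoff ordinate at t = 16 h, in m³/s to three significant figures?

By discrete convolution, Q_j = Σ (P_i / 10 mm) · U_{j−i}.
At t = 16 h (j=4): Q = (23.5/10)·11.2 + (18.3/10)·7.2 + (4.1/10)·3.9 = 41.1 m³/s.

Q ≈ 41.1 m³/s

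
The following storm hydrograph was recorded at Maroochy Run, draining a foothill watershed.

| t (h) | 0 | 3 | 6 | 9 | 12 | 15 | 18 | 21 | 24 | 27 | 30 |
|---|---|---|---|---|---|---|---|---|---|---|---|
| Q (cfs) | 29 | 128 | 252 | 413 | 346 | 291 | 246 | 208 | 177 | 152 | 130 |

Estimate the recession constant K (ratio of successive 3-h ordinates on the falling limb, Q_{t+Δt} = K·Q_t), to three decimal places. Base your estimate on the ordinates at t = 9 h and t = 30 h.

K ≈ 0.848

Using the recession-limb readings at t = 9 h and t = 30 h: Q falls from 413 to 130 cfs over 7 intervals.
K = (Q₂/Q₁)^(1/7) = (130/413)^(1/7) = 0.848.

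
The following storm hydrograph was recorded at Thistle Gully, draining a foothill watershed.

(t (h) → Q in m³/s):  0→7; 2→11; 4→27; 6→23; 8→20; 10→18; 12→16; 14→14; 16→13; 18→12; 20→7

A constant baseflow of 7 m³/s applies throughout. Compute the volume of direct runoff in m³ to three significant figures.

V ≈ 6.55 × 10^5 m³

Direct-runoff ordinates (Q − Q_b): 0.0, 4.0, 20.0, 16.0, 13.0, 11.0, 9.0, 7.0, 6.0, 5.0, 0.0 m³/s.
ΣQ_DR = 91.00 m³/s.
With Δt = 2 h = 7200 s, V = ΣQ_DR · Δt = 91.00 × 7200 = 6.55 × 10^5 m³.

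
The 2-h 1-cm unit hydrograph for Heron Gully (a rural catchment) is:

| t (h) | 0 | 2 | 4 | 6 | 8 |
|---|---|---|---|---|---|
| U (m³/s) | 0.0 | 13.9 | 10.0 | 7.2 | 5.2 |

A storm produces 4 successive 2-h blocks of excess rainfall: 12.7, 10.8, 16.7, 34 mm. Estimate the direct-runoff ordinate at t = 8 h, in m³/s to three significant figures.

Q ≈ 78.3 m³/s

By discrete convolution, Q_j = Σ (P_i / 10 mm) · U_{j−i}.
At t = 8 h (j=4): Q = (12.7/10)·5.2 + (10.8/10)·7.2 + (16.7/10)·10.0 + (34/10)·13.9 = 78.3 m³/s.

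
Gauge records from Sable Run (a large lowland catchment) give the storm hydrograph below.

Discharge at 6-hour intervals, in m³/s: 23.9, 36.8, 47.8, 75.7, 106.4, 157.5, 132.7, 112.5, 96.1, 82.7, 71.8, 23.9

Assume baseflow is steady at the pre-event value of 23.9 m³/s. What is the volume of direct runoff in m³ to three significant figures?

Direct-runoff ordinates (Q − Q_b): 0.0, 12.9, 23.9, 51.8, 82.5, 133.6, 108.8, 88.6, 72.2, 58.8, 47.9, 0.0 m³/s.
ΣQ_DR = 681.0 m³/s.
With Δt = 6 h = 21600 s, V = ΣQ_DR · Δt = 681.0 × 21600 = 1.47 × 10^7 m³.

V ≈ 1.47 × 10^7 m³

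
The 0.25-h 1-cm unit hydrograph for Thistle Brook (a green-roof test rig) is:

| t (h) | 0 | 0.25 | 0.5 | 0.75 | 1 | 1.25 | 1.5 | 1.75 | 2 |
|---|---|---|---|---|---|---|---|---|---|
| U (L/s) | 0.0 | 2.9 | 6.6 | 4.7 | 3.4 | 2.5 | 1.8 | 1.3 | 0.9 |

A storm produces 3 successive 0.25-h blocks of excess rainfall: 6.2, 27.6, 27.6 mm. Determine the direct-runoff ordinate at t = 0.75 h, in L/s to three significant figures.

By discrete convolution, Q_j = Σ (P_i / 10 mm) · U_{j−i}.
At t = 0.75 h (j=3): Q = (6.2/10)·4.7 + (27.6/10)·6.6 + (27.6/10)·2.9 = 29.1 L/s.

Q ≈ 29.1 L/s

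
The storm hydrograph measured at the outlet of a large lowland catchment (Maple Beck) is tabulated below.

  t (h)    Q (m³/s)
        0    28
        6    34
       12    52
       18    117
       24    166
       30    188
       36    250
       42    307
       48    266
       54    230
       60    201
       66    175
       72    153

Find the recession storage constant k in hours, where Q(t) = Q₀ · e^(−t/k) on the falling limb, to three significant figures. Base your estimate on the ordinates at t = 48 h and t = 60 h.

On the falling limb, Q drops from 266 to 201 m³/s between t = 48 h and t = 60 h (Δt = 12 h).
k = −Δt / ln(Q₂/Q₁) = −12 / ln(201/266) = 42.8 h.

k ≈ 42.8 h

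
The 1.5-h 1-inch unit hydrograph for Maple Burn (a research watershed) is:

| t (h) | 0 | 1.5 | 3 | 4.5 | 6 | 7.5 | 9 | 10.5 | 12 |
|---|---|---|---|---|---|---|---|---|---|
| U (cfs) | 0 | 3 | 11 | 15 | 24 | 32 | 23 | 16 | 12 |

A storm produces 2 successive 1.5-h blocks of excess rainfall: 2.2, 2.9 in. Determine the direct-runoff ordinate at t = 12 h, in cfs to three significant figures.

By discrete convolution, Q_j = Σ (P_i / 1 in) · U_{j−i}.
At t = 12 h (j=8): Q = (2.2/1)·12 + (2.9/1)·16 = 72.8 cfs.

Q ≈ 72.8 cfs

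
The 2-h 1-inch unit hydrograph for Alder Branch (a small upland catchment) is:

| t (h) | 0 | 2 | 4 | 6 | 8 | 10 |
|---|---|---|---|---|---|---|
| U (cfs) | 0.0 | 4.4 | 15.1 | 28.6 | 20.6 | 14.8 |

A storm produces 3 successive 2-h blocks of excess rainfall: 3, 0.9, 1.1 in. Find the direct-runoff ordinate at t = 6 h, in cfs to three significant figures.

By discrete convolution, Q_j = Σ (P_i / 1 in) · U_{j−i}.
At t = 6 h (j=3): Q = (3/1)·28.6 + (0.9/1)·15.1 + (1.1/1)·4.4 = 104 cfs.

Q ≈ 104 cfs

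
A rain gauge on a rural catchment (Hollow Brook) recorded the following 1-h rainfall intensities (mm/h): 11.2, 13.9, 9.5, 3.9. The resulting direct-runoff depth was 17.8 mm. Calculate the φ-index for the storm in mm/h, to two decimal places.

Only the 3 blocks with intensity above φ contribute runoff: 11.2, 13.9, 9.5 mm/h.
Σ(I−φ)·Δt = d  ⇒  (11.2+13.9+9.5 − 3φ)·1 = 17.8
φ = (34.60 − 17.8/1) / 3 = 5.60 mm/h.

φ ≈ 5.60 mm/h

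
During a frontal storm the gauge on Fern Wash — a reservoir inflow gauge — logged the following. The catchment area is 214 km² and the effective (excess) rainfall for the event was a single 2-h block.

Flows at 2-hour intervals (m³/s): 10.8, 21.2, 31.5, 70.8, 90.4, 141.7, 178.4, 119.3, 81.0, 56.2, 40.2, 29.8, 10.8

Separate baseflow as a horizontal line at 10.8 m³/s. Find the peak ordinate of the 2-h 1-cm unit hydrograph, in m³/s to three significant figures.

Direct runoff: 0.0, 10.4, 20.7, 60.0, 79.6, 130.9, 167.6, 108.5, 70.2, 45.4, 29.4, 19.0, 0.0 m³/s; ΣQ_DR = 741.7 m³/s, peak = 167.6 m³/s.
Runoff depth d = ΣQ_DR·Δt / A = 741.7 × 7200 / (214 km²) = 24.95 mm.
The 1-cm UH is the DRH scaled by (10 mm)/d, so U_p = 167.6 × 10/24.95 = 67.2 m³/s.

U_p ≈ 67.2 m³/s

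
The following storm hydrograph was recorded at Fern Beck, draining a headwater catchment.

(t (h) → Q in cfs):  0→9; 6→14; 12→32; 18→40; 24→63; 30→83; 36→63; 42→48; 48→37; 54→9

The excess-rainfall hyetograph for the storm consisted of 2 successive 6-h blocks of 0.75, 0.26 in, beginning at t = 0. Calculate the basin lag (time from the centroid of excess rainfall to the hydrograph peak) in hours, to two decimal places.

Centroid of excess rainfall: t_c = Σ P_i·t̄_i / ΣP_i = 4.5446 h (block centres at 3, 9 h).
Hydrograph peak occurs at t = 30 h, so basin lag t_L = 30 − 4.5446 = 25.46 h.

t_L ≈ 25.46 h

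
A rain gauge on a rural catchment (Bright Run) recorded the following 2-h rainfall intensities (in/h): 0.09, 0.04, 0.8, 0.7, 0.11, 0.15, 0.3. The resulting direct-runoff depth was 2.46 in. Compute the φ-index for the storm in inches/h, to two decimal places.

Only the 3 blocks with intensity above φ contribute runoff: 0.8, 0.7, 0.3 in/h.
Σ(I−φ)·Δt = d  ⇒  (0.8+0.7+0.3 − 3φ)·2 = 2.46
φ = (1.800 − 2.46/2) / 3 = 0.19 in/h.

φ ≈ 0.19 in/h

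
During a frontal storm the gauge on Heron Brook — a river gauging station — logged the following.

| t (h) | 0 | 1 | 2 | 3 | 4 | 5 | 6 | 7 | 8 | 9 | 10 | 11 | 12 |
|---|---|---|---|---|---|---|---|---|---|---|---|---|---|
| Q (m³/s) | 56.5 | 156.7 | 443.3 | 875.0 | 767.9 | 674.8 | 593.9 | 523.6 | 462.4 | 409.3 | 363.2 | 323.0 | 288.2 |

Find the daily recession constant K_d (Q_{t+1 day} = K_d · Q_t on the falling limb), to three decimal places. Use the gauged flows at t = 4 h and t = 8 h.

K_d ≈ 0.048

Between t = 4 h and t = 8 h the flow falls from 767.9 to 462.4 m³/s over 4×1 h = 4 h.
Per-interval ratio K = (462.4/767.9)^(1/4) = 0.8809; K_d = K^(24/1) = 0.048.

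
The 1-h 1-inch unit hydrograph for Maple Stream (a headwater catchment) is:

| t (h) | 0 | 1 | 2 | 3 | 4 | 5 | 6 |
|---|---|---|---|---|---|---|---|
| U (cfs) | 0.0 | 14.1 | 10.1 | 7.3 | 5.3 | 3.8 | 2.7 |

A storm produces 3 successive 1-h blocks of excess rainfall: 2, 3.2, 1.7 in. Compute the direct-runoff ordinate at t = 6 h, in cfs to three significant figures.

Q ≈ 26.6 cfs

By discrete convolution, Q_j = Σ (P_i / 1 in) · U_{j−i}.
At t = 6 h (j=6): Q = (2/1)·2.7 + (3.2/1)·3.8 + (1.7/1)·5.3 = 26.6 cfs.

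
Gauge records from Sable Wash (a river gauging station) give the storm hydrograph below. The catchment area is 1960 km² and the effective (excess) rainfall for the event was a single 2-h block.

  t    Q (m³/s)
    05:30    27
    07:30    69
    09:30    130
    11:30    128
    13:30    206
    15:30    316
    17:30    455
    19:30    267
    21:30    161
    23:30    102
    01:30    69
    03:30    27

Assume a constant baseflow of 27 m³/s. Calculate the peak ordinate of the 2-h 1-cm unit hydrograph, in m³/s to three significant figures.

U_p ≈ 713 m³/s

Direct runoff: 0.0, 42.0, 103.0, 101.0, 179.0, 289.0, 428.0, 240.0, 134.0, 75.0, 42.0, 0.0 m³/s; ΣQ_DR = 1633 m³/s, peak = 428.0 m³/s.
Runoff depth d = ΣQ_DR·Δt / A = 1633 × 7200 / (1960 km²) = 5.999 mm.
The 1-cm UH is the DRH scaled by (10 mm)/d, so U_p = 428.0 × 10/5.999 = 713 m³/s.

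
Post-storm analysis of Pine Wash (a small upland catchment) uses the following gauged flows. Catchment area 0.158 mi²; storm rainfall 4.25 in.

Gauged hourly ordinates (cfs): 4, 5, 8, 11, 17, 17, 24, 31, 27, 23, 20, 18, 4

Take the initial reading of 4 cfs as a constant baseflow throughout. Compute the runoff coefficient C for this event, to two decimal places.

C ≈ 0.36

ΣQ_DR = 157.0 cfs; V = ΣQ_DR·Δt = 5.652 × 10^5 ft³.
Runoff depth d = V / A = 1.540 in.
C = d / P = 1.540 / 4.25 = 0.36.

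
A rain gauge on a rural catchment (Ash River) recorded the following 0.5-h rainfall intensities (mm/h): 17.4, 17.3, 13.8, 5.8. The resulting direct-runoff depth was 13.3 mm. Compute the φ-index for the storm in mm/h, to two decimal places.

Only the 3 blocks with intensity above φ contribute runoff: 17.4, 17.3, 13.8 mm/h.
Σ(I−φ)·Δt = d  ⇒  (17.4+17.3+13.8 − 3φ)·0.5 = 13.3
φ = (48.50 − 13.3/0.5) / 3 = 7.30 mm/h.

φ ≈ 7.30 mm/h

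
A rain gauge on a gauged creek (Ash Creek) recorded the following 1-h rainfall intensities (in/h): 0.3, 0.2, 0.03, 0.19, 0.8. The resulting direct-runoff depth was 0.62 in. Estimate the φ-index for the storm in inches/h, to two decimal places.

Only the 2 blocks with intensity above φ contribute runoff: 0.3, 0.8 in/h.
Σ(I−φ)·Δt = d  ⇒  (0.3+0.8 − 2φ)·1 = 0.62
φ = (1.100 − 0.62/1) / 2 = 0.24 in/h.

φ ≈ 0.24 in/h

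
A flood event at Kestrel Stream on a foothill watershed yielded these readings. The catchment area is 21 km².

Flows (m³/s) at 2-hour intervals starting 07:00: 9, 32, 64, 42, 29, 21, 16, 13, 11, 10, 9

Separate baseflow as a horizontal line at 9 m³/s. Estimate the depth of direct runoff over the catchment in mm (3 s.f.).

Direct runoff: 0.0, 23.0, 55.0, 33.0, 20.0, 12.0, 7.0, 4.0, 2.0, 1.0, 0.0 m³/s; ΣQ_DR = 157.0 m³/s.
V = ΣQ_DR · Δt = 157.0 × 7200 s = 1.130 × 10^6 m³.
Over A = 21 km², depth = V / A = 53.8 mm.

d ≈ 53.8 mm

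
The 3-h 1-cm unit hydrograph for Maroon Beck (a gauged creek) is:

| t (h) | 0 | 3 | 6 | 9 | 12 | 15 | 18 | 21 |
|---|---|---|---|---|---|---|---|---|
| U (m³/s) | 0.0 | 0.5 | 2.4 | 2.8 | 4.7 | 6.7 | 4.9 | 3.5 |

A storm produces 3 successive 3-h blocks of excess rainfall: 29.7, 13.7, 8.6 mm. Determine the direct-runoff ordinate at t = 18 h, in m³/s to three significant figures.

By discrete convolution, Q_j = Σ (P_i / 10 mm) · U_{j−i}.
At t = 18 h (j=6): Q = (29.7/10)·4.9 + (13.7/10)·6.7 + (8.6/10)·4.7 = 27.8 m³/s.

Q ≈ 27.8 m³/s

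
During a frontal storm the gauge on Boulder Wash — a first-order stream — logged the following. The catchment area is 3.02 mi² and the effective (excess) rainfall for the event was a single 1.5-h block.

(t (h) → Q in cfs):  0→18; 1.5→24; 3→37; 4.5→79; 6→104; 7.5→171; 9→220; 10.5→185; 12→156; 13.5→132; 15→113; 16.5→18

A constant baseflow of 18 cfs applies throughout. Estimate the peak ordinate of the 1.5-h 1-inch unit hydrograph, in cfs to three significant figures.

Direct runoff: 0.0, 6.0, 19.0, 61.0, 86.0, 153.0, 202.0, 167.0, 138.0, 114.0, 95.0, 0.0 cfs; ΣQ_DR = 1041 cfs, peak = 202.0 cfs.
Runoff depth d = ΣQ_DR·Δt / A = 1041 × 5400 / (3.02 mi²) = 0.8012 in.
The 1-inch UH is the DRH scaled by (1 in)/d, so U_p = 202.0 × 1/0.8012 = 252 cfs.

U_p ≈ 252 cfs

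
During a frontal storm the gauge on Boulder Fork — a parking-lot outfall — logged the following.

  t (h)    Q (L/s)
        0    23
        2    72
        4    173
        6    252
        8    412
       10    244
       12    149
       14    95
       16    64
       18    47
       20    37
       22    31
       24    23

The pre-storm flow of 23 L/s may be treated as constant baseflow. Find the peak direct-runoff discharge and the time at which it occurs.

Subtracting baseflow gives direct-runoff ordinates: 0.0, 49.0, 150.0, 229.0, 389.0, 221.0, 126.0, 72.0, 41.0, 24.0, 14.0, 8.0, 0.0 L/s.
The maximum is 389.0 L/s, occurring at the reading for t = 8 h.

Q_p = 389.0 L/s at t = 8 h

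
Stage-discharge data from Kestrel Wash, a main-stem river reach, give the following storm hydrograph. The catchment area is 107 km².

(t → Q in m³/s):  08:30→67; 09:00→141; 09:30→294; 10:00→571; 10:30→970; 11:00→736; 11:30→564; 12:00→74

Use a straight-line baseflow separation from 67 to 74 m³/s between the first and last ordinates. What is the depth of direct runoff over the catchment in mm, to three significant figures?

Direct runoff: 0.00, 73.00, 225.00, 501.00, 899.00, 664.00, 491.00, 0.00 m³/s; ΣQ_DR = 2853 m³/s.
V = ΣQ_DR · Δt = 2853 × 1800 s = 5.135 × 10^6 m³.
Over A = 107 km², depth = V / A = 48.0 mm.

d ≈ 48.0 mm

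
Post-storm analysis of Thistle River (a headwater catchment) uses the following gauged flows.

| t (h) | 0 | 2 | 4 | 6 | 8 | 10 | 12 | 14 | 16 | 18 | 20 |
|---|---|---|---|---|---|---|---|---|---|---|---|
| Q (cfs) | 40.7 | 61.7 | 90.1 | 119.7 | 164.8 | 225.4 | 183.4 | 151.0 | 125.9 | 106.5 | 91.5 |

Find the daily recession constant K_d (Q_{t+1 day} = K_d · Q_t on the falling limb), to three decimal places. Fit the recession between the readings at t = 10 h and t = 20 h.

Between t = 10 h and t = 20 h the flow falls from 225.4 to 91.5 cfs over 5×2 h = 10 h.
Per-interval ratio K = (91.5/225.4)^(1/5) = 0.8350; K_d = K^(24/2) = 0.115.

K_d ≈ 0.115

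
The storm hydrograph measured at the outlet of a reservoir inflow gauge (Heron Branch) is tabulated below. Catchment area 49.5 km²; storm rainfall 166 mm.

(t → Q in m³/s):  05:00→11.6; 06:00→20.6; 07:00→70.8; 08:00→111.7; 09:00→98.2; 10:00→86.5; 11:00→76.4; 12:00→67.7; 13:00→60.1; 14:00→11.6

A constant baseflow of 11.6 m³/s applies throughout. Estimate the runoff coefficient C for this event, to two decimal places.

C ≈ 0.22

ΣQ_DR = 499.2 m³/s; V = ΣQ_DR·Δt = 1.797 × 10^6 m³.
Runoff depth d = V / A = 36.31 mm.
C = d / P = 36.31 / 166 = 0.22.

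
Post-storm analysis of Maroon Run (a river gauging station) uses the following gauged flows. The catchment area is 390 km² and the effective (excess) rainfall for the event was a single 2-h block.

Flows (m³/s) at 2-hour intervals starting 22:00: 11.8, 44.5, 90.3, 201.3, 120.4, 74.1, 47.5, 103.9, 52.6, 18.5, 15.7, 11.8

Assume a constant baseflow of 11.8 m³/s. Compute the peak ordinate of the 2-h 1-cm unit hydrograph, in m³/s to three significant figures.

U_p ≈ 158 m³/s

Direct runoff: 0.0, 32.7, 78.5, 189.5, 108.6, 62.3, 35.7, 92.1, 40.8, 6.7, 3.9, 0.0 m³/s; ΣQ_DR = 650.8 m³/s, peak = 189.5 m³/s.
Runoff depth d = ΣQ_DR·Δt / A = 650.8 × 7200 / (390 km²) = 12.01 mm.
The 1-cm UH is the DRH scaled by (10 mm)/d, so U_p = 189.5 × 10/12.01 = 158 m³/s.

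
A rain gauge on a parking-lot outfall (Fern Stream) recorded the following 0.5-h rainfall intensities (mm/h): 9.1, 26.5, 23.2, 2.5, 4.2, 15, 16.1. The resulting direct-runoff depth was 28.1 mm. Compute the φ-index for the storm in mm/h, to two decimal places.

φ ≈ 6.74 mm/h

Only the 5 blocks with intensity above φ contribute runoff: 9.1, 26.5, 23.2, 15, 16.1 mm/h.
Σ(I−φ)·Δt = d  ⇒  (9.1+26.5+23.2+15+16.1 − 5φ)·0.5 = 28.1
φ = (89.90 − 28.1/0.5) / 5 = 6.74 mm/h.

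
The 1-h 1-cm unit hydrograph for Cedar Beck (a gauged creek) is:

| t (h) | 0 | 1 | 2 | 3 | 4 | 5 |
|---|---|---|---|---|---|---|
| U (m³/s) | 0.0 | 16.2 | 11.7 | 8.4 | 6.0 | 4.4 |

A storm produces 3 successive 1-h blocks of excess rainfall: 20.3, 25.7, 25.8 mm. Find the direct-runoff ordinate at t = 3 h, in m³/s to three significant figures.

Q ≈ 88.9 m³/s

By discrete convolution, Q_j = Σ (P_i / 10 mm) · U_{j−i}.
At t = 3 h (j=3): Q = (20.3/10)·8.4 + (25.7/10)·11.7 + (25.8/10)·16.2 = 88.9 m³/s.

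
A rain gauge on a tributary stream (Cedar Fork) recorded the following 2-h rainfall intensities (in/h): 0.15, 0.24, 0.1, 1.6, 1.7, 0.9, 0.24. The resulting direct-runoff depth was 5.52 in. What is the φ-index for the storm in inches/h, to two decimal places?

Only the 3 blocks with intensity above φ contribute runoff: 1.6, 1.7, 0.9 in/h.
Σ(I−φ)·Δt = d  ⇒  (1.6+1.7+0.9 − 3φ)·2 = 5.52
φ = (4.200 − 5.52/2) / 3 = 0.48 in/h.

φ ≈ 0.48 in/h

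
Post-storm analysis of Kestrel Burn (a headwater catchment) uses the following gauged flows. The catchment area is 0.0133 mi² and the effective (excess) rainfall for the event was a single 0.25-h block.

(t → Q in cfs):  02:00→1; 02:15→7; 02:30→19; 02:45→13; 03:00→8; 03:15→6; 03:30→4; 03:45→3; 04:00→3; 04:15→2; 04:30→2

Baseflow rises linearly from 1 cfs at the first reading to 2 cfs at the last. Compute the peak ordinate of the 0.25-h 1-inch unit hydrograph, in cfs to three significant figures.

U_p ≈ 11.9 cfs

Direct runoff: 0.00, 5.90, 17.80, 11.70, 6.60, 4.50, 2.40, 1.30, 1.20, 0.10, 0.00 cfs; ΣQ_DR = 51.50 cfs, peak = 17.80 cfs.
Runoff depth d = ΣQ_DR·Δt / A = 51.50 × 900 / (0.0133 mi²) = 1.500 in.
The 1-inch UH is the DRH scaled by (1 in)/d, so U_p = 17.80 × 1/1.500 = 11.9 cfs.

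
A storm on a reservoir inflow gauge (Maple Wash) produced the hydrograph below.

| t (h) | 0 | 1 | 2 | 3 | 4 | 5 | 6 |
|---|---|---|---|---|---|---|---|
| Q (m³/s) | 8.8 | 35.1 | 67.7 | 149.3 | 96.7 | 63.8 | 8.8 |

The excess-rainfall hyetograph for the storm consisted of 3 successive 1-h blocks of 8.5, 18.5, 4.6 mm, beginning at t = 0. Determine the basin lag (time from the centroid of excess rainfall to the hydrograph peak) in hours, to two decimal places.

t_L ≈ 1.62 h

Centroid of excess rainfall: t_c = Σ P_i·t̄_i / ΣP_i = 1.3766 h (block centres at 0.5, 1.5, 2.5 h).
Hydrograph peak occurs at t = 3 h, so basin lag t_L = 3 − 1.3766 = 1.62 h.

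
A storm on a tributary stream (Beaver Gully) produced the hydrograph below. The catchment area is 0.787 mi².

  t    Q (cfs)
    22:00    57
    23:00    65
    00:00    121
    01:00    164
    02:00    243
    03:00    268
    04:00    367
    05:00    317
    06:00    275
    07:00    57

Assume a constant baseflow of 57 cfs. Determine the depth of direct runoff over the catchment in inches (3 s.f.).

Direct runoff: 0.0, 8.0, 64.0, 107.0, 186.0, 211.0, 310.0, 260.0, 218.0, 0.0 cfs; ΣQ_DR = 1364 cfs.
V = ΣQ_DR · Δt = 1364 × 3600 s = 4.910 × 10^6 ft³.
Over A = 0.787 mi², depth = V / A = 2.69 in.

d ≈ 2.69 in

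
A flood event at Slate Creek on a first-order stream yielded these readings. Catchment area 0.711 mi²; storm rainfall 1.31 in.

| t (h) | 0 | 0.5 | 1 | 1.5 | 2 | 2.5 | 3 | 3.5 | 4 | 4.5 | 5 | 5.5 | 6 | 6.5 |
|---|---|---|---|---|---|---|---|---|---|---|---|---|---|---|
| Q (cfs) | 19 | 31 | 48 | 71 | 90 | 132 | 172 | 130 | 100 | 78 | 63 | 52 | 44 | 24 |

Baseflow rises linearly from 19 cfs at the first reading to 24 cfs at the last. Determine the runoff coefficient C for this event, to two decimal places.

ΣQ_DR = 753.0 cfs; V = ΣQ_DR·Δt = 1.355 × 10^6 ft³.
Runoff depth d = V / A = 0.8206 in.
C = d / P = 0.8206 / 1.31 = 0.63.

C ≈ 0.63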